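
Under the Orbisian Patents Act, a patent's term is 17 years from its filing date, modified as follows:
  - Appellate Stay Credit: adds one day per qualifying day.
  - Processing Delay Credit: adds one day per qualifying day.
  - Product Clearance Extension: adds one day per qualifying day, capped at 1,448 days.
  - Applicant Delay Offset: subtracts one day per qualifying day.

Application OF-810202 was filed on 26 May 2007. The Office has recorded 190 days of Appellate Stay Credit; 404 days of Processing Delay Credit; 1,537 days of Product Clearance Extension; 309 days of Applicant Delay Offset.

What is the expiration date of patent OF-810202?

Base term: filing date + 17 years → 26 May 2024.
Appellate Stay Credit: +190 days → 2 December 2024.
Processing Delay Credit: +404 days → 10 January 2026.
Product Clearance Extension: 1537 days claimed exceeds the 1448-day cap, so +1448 days → 28 December 2029.
Applicant Delay Offset: −309 days → 22 February 2029.

2029-02-22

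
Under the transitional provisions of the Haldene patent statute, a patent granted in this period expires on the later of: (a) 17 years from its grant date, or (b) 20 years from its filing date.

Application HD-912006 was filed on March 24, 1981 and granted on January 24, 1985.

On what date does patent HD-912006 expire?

2002-01-24

(a) grant + 17 years → 24 January 2002.
(b) filing + 20 years → 24 March 2001.
Later of the two: 24 January 2002.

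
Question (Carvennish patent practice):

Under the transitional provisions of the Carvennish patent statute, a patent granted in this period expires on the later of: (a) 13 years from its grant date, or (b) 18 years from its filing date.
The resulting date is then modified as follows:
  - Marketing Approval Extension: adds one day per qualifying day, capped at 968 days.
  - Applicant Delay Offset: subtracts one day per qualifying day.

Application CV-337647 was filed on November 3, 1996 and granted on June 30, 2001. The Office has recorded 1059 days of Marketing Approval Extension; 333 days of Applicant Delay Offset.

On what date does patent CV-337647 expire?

(a) grant + 13 years → 30 June 2014.
(b) filing + 18 years → 3 November 2014.
Later of the two: 3 November 2014.
Marketing Approval Extension: 1059 days claimed exceeds the 968-day cap, so +968 days → 28 June 2017.
Applicant Delay Offset: −333 days → 30 July 2016.

2016-07-30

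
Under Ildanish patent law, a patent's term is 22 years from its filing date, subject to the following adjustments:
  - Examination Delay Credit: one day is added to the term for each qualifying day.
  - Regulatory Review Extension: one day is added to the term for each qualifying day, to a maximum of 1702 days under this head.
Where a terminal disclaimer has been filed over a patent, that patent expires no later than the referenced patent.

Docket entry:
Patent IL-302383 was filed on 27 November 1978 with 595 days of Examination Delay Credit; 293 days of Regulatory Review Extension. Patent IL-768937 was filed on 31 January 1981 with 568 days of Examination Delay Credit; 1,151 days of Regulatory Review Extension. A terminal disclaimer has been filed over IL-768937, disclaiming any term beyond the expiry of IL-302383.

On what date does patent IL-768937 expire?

Natural term of IL-768937:
  Base: filing + 22 years → 31 January 2003.
  Examination Delay Credit: +568 days → 21 August 2004.
  Regulatory Review Extension: 1151 days (within the 1702-day cap) → +1151 days → 16 October 2007.
Expiry of referenced patent IL-302383:
  Base: filing + 22 years → 27 November 2000.
  Examination Delay Credit: +595 days → 15 July 2002.
  Regulatory Review Extension: 293 days (within the 1702-day cap) → +293 days → 4 May 2003.
Terminal disclaimer: IL-768937 expires on the earlier of 16 October 2007 and 4 May 2003.

2003-05-04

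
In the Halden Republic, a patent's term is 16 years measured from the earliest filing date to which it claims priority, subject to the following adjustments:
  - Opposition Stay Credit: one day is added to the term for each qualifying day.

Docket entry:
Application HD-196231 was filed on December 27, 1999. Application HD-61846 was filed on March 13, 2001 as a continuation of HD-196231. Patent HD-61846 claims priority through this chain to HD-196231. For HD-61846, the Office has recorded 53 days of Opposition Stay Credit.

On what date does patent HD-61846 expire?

Earliest priority filing: 27 December 1999.
Base term: 27 December 1999 + 16 years → 27 December 2015.
Opposition Stay Credit: +53 days → 18 February 2016.

2016-02-18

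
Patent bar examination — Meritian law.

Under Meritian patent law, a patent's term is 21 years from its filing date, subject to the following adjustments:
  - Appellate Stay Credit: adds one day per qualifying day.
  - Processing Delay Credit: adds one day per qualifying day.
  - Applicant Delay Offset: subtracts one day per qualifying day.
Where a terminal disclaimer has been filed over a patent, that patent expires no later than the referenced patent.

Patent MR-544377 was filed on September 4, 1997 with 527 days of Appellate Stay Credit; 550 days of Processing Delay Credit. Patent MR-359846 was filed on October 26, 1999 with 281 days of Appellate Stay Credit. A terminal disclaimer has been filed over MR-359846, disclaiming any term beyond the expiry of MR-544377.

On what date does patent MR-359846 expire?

2021-08-03

Natural term of MR-359846:
  Base: filing + 21 years → 26 October 2020.
  Appellate Stay Credit: +281 days → 3 August 2021.
Expiry of referenced patent MR-544377:
  Base: filing + 21 years → 4 September 2018.
  Appellate Stay Credit: +527 days → 13 February 2020.
  Processing Delay Credit: +550 days → 16 August 2021.
Terminal disclaimer: MR-359846 expires on the earlier of 3 August 2021 and 16 August 2021.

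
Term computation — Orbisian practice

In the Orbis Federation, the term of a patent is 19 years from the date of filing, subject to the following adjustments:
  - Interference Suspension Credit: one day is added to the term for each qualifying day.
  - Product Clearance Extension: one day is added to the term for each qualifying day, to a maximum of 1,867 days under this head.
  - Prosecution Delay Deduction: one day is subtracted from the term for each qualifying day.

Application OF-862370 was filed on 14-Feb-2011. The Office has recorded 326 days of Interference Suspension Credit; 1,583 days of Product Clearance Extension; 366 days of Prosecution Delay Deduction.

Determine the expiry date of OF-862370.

May 7, 2034

Base term: filing date + 19 years → 14 February 2030.
Interference Suspension Credit: +326 days → 6 January 2031.
Product Clearance Extension: 1583 days (within the 1867-day cap) → +1583 days → 8 May 2035.
Prosecution Delay Deduction: −366 days → 7 May 2034.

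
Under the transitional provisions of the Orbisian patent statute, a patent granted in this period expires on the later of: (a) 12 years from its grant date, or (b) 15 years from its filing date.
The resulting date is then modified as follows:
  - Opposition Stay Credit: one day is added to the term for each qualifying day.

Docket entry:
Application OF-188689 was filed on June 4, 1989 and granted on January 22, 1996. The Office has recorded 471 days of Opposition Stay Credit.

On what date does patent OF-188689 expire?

May 7, 2009

(a) grant + 12 years → 22 January 2008.
(b) filing + 15 years → 4 June 2004.
Later of the two: 22 January 2008.
Opposition Stay Credit: +471 days → 7 May 2009.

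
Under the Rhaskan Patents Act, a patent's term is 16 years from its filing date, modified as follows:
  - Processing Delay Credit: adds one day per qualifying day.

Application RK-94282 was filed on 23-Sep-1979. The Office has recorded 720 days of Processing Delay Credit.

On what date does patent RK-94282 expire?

1997-09-12

Base term: filing date + 16 years → 23 September 1995.
Processing Delay Credit: +720 days → 12 September 1997.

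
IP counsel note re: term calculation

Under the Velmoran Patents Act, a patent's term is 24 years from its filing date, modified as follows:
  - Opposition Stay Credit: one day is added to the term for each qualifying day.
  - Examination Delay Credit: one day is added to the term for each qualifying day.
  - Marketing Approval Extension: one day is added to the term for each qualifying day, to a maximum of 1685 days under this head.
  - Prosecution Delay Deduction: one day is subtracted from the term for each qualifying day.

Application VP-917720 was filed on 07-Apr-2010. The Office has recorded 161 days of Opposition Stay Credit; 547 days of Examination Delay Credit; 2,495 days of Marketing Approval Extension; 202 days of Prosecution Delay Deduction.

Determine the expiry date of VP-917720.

April 6, 2040

Base term: filing date + 24 years → 7 April 2034.
Opposition Stay Credit: +161 days → 15 September 2034.
Examination Delay Credit: +547 days → 15 March 2036.
Marketing Approval Extension: 2495 days claimed exceeds the 1685-day cap, so +1685 days → 25 October 2040.
Prosecution Delay Deduction: −202 days → 6 April 2040.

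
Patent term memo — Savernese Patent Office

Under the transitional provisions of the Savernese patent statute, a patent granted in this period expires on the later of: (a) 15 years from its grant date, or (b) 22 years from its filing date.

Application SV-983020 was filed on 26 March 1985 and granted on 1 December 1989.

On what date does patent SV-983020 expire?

2007-03-26

(a) grant + 15 years → 1 December 2004.
(b) filing + 22 years → 26 March 2007.
Later of the two: 26 March 2007.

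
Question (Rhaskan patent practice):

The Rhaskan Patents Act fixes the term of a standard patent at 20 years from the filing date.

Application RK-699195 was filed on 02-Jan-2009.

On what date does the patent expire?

Filing date + 20 years → 2 January 2029.

January 2, 2029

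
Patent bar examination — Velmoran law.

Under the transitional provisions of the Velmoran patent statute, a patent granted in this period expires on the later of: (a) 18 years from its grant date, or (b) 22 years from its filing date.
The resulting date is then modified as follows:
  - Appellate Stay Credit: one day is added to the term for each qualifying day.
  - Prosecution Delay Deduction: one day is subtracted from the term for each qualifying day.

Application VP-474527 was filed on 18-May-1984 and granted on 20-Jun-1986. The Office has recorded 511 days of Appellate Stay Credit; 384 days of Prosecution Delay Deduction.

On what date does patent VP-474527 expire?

(a) grant + 18 years → 20 June 2004.
(b) filing + 22 years → 18 May 2006.
Later of the two: 18 May 2006.
Appellate Stay Credit: +511 days → 11 October 2007.
Prosecution Delay Deduction: −384 days → 22 September 2006.

2006-09-22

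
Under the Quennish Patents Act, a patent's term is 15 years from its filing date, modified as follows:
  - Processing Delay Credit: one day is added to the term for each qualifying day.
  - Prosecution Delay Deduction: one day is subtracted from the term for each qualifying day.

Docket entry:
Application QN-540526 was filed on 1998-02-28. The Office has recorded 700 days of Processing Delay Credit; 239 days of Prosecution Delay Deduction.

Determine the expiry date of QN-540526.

2014-06-04

Base term: filing date + 15 years → 28 February 2013.
Processing Delay Credit: +700 days → 29 January 2015.
Prosecution Delay Deduction: −239 days → 4 June 2014.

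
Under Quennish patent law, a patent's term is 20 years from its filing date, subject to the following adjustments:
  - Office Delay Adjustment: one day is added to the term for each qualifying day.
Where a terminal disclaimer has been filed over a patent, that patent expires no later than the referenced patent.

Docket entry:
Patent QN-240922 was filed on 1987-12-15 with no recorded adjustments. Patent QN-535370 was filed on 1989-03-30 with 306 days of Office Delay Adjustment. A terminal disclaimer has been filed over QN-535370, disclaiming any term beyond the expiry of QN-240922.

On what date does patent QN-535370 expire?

Natural term of QN-535370:
  Base: filing + 20 years → 30 March 2009.
  Office Delay Adjustment: +306 days → 30 January 2010.
Expiry of referenced patent QN-240922:
  Base: filing + 20 years → 15 December 2007.
Terminal disclaimer: QN-535370 expires on the earlier of 30 January 2010 and 15 December 2007.

December 15, 2007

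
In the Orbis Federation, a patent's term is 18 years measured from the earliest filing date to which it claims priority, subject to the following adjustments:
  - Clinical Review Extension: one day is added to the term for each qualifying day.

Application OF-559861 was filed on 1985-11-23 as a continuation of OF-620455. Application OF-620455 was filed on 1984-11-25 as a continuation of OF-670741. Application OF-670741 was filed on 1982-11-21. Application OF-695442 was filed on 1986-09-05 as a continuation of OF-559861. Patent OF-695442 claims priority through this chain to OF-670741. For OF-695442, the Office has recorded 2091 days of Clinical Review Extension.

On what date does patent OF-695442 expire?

Earliest priority filing: 21 November 1982.
Base term: 21 November 1982 + 18 years → 21 November 2000.
Clinical Review Extension: +2091 days → 13 August 2006.

2006-08-13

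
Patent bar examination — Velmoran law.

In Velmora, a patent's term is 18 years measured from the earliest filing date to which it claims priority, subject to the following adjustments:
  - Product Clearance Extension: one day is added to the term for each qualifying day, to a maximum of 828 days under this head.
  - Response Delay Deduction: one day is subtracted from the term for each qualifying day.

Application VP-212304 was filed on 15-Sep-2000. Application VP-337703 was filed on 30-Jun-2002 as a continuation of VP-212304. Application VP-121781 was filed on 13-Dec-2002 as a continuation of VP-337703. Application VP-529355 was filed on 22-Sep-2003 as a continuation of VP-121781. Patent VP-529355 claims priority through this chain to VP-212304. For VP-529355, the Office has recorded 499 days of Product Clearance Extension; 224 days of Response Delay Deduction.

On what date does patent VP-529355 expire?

Earliest priority filing: 15 September 2000.
Base term: 15 September 2000 + 18 years → 15 September 2018.
Product Clearance Extension: 499 days (within the 828-day cap) → +499 days → 27 January 2020.
Response Delay Deduction: −224 days → 17 June 2019.

2019-06-17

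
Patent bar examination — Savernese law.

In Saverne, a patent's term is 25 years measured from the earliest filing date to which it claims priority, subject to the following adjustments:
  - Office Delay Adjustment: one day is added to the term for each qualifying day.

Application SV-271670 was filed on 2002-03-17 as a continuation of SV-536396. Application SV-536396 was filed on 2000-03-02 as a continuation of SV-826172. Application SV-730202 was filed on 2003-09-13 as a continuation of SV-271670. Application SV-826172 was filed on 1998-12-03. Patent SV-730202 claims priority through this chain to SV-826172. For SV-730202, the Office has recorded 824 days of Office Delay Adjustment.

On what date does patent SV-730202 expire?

March 6, 2026

Earliest priority filing: 3 December 1998.
Base term: 3 December 1998 + 25 years → 3 December 2023.
Office Delay Adjustment: +824 days → 6 March 2026.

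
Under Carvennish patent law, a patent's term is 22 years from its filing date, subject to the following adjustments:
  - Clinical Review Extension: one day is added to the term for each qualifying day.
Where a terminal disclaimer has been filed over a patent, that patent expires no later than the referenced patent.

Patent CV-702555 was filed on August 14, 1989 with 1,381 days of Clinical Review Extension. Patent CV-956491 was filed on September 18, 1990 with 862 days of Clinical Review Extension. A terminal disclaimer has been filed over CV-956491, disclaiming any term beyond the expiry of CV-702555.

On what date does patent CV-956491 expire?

Natural term of CV-956491:
  Base: filing + 22 years → 18 September 2012.
  Clinical Review Extension: +862 days → 28 January 2015.
Expiry of referenced patent CV-702555:
  Base: filing + 22 years → 14 August 2011.
  Clinical Review Extension: +1381 days → 26 May 2015.
Terminal disclaimer: CV-956491 expires on the earlier of 28 January 2015 and 26 May 2015.

2015-01-28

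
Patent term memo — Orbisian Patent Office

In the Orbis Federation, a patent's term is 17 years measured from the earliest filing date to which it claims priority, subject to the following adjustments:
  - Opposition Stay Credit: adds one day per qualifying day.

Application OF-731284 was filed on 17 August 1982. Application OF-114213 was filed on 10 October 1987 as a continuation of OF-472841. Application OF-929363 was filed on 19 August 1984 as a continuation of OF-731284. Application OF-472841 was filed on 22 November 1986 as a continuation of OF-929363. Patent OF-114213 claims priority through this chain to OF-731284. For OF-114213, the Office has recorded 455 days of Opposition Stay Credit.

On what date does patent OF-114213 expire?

November 14, 2000

Earliest priority filing: 17 August 1982.
Base term: 17 August 1982 + 17 years → 17 August 1999.
Opposition Stay Credit: +455 days → 14 November 2000.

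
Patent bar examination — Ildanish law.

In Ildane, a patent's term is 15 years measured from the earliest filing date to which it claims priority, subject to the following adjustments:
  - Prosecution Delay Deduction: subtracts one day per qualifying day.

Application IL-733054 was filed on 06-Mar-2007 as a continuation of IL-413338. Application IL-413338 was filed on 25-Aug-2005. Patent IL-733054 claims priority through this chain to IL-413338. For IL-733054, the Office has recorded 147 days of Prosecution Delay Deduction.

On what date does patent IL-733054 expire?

2020-03-31

Earliest priority filing: 25 August 2005.
Base term: 25 August 2005 + 15 years → 25 August 2020.
Prosecution Delay Deduction: −147 days → 31 March 2020.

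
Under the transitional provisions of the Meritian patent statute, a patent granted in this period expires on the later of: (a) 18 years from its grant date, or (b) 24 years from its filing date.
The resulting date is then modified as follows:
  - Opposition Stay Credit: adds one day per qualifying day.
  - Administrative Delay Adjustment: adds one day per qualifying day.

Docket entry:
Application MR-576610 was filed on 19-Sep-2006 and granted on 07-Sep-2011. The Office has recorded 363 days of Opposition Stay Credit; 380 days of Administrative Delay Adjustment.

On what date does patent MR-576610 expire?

October 1, 2032

(a) grant + 18 years → 7 September 2029.
(b) filing + 24 years → 19 September 2030.
Later of the two: 19 September 2030.
Opposition Stay Credit: +363 days → 17 September 2031.
Administrative Delay Adjustment: +380 days → 1 October 2032.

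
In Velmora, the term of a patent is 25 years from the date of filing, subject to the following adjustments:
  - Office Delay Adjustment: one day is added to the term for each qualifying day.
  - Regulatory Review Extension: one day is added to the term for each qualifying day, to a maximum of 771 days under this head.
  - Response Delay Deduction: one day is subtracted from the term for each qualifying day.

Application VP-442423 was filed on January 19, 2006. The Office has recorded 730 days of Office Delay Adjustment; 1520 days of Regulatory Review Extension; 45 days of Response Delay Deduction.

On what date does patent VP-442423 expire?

January 14, 2035

Base term: filing date + 25 years → 19 January 2031.
Office Delay Adjustment: +730 days → 18 January 2033.
Regulatory Review Extension: 1520 days claimed exceeds the 771-day cap, so +771 days → 28 February 2035.
Response Delay Deduction: −45 days → 14 January 2035.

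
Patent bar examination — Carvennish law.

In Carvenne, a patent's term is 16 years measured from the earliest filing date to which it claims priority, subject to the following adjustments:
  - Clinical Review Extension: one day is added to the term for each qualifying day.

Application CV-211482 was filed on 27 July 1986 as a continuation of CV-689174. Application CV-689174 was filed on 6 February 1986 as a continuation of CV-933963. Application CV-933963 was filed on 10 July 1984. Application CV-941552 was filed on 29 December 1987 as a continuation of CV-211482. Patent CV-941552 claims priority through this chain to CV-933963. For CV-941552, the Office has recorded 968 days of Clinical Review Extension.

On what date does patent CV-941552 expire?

March 5, 2003

Earliest priority filing: 10 July 1984.
Base term: 10 July 1984 + 16 years → 10 July 2000.
Clinical Review Extension: +968 days → 5 March 2003.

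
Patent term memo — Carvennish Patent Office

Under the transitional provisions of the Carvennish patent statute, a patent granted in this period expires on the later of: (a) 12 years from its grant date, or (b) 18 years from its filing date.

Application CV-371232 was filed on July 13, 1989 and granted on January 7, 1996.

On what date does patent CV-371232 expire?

(a) grant + 12 years → 7 January 2008.
(b) filing + 18 years → 13 July 2007.
Later of the two: 7 January 2008.

2008-01-07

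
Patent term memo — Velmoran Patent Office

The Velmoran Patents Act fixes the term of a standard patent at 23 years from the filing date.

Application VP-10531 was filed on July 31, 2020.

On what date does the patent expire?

July 31, 2043

Filing date + 23 years → 31 July 2043.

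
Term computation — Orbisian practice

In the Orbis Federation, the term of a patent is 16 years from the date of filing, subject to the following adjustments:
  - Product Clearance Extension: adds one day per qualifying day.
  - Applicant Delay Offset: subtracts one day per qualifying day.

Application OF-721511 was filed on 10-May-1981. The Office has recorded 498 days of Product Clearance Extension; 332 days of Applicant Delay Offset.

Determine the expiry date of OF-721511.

October 23, 1997

Base term: filing date + 16 years → 10 May 1997.
Product Clearance Extension: +498 days → 20 September 1998.
Applicant Delay Offset: −332 days → 23 October 1997.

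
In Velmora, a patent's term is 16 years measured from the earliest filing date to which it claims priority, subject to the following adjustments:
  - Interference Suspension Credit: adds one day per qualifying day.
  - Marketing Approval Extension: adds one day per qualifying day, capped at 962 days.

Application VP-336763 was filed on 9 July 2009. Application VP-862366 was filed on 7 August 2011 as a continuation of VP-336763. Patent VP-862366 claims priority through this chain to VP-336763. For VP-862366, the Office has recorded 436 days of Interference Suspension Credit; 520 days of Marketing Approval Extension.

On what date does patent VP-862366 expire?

February 20, 2028

Earliest priority filing: 9 July 2009.
Base term: 9 July 2009 + 16 years → 9 July 2025.
Interference Suspension Credit: +436 days → 18 September 2026.
Marketing Approval Extension: 520 days (within the 962-day cap) → +520 days → 20 February 2028.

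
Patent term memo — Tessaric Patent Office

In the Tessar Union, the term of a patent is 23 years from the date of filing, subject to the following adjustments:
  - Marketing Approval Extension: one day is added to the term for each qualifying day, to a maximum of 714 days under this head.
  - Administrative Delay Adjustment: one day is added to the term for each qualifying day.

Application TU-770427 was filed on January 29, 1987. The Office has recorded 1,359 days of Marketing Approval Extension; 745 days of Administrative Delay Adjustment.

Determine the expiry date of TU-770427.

Base term: filing date + 23 years → 29 January 2010.
Marketing Approval Extension: 1359 days claimed exceeds the 714-day cap, so +714 days → 13 January 2012.
Administrative Delay Adjustment: +745 days → 27 January 2014.

2014-01-27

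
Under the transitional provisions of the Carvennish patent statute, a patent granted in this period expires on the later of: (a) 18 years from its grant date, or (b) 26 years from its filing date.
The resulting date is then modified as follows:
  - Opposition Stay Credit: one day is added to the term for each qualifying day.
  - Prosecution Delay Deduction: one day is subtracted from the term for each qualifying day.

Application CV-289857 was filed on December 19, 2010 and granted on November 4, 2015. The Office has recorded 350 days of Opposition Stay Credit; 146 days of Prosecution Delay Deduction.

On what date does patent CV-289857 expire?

(a) grant + 18 years → 4 November 2033.
(b) filing + 26 years → 19 December 2036.
Later of the two: 19 December 2036.
Opposition Stay Credit: +350 days → 4 December 2037.
Prosecution Delay Deduction: −146 days → 11 July 2037.

2037-07-11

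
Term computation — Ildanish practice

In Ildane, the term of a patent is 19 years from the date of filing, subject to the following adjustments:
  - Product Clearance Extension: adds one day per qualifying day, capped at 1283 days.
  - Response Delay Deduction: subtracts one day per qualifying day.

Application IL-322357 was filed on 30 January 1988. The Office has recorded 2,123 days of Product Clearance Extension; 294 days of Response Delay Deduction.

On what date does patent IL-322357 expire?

Base term: filing date + 19 years → 30 January 2007.
Product Clearance Extension: 2123 days claimed exceeds the 1283-day cap, so +1283 days → 5 August 2010.
Response Delay Deduction: −294 days → 15 October 2009.

2009-10-15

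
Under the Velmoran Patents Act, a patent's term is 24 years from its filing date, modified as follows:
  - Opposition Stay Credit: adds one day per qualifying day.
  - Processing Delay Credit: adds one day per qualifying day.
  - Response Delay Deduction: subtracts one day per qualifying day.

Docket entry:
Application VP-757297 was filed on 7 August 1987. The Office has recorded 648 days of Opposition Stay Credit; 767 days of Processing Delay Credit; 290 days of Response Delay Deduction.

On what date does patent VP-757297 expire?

2014-09-05

Base term: filing date + 24 years → 7 August 2011.
Opposition Stay Credit: +648 days → 16 May 2013.
Processing Delay Credit: +767 days → 22 June 2015.
Response Delay Deduction: −290 days → 5 September 2014.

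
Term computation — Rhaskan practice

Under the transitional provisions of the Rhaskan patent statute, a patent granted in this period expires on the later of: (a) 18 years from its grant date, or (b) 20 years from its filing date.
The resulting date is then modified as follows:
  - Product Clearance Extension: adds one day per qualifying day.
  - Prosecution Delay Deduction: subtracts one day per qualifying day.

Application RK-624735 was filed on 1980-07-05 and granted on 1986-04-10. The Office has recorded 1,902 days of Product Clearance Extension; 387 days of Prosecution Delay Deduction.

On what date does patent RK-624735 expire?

(a) grant + 18 years → 10 April 2004.
(b) filing + 20 years → 5 July 2000.
Later of the two: 10 April 2004.
Product Clearance Extension: +1902 days → 25 June 2009.
Prosecution Delay Deduction: −387 days → 3 June 2008.

2008-06-03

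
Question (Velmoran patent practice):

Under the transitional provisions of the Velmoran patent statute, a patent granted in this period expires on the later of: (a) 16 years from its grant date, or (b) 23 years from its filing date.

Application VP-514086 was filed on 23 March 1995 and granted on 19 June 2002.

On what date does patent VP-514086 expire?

June 19, 2018

(a) grant + 16 years → 19 June 2018.
(b) filing + 23 years → 23 March 2018.
Later of the two: 19 June 2018.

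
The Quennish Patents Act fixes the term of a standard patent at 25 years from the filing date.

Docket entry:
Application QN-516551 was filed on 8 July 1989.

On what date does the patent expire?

2014-07-08

Filing date + 25 years → 8 July 2014.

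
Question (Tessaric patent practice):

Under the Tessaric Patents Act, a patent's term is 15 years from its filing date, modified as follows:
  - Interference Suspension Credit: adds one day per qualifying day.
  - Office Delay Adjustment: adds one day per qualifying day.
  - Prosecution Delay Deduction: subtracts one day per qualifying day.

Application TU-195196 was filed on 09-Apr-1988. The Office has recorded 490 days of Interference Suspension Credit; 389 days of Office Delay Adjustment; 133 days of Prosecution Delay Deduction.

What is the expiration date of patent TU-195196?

2005-04-24

Base term: filing date + 15 years → 9 April 2003.
Interference Suspension Credit: +490 days → 11 August 2004.
Office Delay Adjustment: +389 days → 4 September 2005.
Prosecution Delay Deduction: −133 days → 24 April 2005.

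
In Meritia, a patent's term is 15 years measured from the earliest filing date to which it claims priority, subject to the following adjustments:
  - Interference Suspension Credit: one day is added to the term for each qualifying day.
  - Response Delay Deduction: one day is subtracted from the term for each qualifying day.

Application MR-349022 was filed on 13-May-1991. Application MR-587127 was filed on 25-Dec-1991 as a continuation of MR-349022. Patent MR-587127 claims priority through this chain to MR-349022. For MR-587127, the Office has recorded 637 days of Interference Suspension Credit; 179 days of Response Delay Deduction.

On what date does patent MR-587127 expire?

August 14, 2007

Earliest priority filing: 13 May 1991.
Base term: 13 May 1991 + 15 years → 13 May 2006.
Interference Suspension Credit: +637 days → 9 February 2008.
Response Delay Deduction: −179 days → 14 August 2007.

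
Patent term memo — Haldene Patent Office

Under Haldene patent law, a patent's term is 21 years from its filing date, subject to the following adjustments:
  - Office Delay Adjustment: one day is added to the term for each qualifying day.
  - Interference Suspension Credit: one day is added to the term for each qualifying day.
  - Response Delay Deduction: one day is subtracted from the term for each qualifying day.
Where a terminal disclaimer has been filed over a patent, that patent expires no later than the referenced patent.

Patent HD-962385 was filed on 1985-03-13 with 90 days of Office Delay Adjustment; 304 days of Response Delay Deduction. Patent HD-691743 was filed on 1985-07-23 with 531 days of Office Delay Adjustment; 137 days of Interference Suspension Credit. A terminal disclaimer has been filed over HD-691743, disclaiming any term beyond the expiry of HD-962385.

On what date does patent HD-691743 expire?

August 11, 2005

Natural term of HD-691743:
  Base: filing + 21 years → 23 July 2006.
  Office Delay Adjustment: +531 days → 5 January 2008.
  Interference Suspension Credit: +137 days → 21 May 2008.
Expiry of referenced patent HD-962385:
  Base: filing + 21 years → 13 March 2006.
  Office Delay Adjustment: +90 days → 11 June 2006.
  Response Delay Deduction: −304 days → 11 August 2005.
Terminal disclaimer: HD-691743 expires on the earlier of 21 May 2008 and 11 August 2005.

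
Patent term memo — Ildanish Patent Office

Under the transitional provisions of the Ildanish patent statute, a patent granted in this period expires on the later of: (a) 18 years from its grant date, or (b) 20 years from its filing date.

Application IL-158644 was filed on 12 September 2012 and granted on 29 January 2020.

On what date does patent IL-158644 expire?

(a) grant + 18 years → 29 January 2038.
(b) filing + 20 years → 12 September 2032.
Later of the two: 29 January 2038.

January 29, 2038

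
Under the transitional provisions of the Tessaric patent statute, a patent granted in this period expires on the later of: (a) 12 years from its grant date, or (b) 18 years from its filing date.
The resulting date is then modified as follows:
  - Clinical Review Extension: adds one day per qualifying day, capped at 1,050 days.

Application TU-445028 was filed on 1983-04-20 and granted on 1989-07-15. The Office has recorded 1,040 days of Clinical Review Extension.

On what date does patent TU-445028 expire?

(a) grant + 12 years → 15 July 2001.
(b) filing + 18 years → 20 April 2001.
Later of the two: 15 July 2001.
Clinical Review Extension: 1040 days (within the 1050-day cap) → +1040 days → 20 May 2004.

May 20, 2004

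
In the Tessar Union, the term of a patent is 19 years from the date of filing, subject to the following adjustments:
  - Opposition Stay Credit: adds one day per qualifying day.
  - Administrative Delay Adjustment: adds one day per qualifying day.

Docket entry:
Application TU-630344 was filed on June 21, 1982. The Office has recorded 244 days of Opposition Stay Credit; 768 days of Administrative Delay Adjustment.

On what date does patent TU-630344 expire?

2004-03-29

Base term: filing date + 19 years → 21 June 2001.
Opposition Stay Credit: +244 days → 20 February 2002.
Administrative Delay Adjustment: +768 days → 29 March 2004.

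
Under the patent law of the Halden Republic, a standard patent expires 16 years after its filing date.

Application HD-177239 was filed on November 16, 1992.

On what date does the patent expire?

November 16, 2008

Filing date + 16 years → 16 November 2008.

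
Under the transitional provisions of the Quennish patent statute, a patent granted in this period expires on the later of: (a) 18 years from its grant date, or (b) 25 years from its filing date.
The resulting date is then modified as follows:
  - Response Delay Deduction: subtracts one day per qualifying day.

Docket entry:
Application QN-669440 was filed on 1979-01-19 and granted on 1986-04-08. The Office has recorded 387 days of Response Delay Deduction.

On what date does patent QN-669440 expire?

(a) grant + 18 years → 8 April 2004.
(b) filing + 25 years → 19 January 2004.
Later of the two: 8 April 2004.
Response Delay Deduction: −387 days → 18 March 2003.

March 18, 2003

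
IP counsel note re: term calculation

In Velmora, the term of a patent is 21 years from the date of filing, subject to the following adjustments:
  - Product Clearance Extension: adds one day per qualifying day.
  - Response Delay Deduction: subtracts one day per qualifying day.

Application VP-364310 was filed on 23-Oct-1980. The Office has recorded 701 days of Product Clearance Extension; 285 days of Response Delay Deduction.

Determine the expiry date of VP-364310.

Base term: filing date + 21 years → 23 October 2001.
Product Clearance Extension: +701 days → 24 September 2003.
Response Delay Deduction: −285 days → 13 December 2002.

December 13, 2002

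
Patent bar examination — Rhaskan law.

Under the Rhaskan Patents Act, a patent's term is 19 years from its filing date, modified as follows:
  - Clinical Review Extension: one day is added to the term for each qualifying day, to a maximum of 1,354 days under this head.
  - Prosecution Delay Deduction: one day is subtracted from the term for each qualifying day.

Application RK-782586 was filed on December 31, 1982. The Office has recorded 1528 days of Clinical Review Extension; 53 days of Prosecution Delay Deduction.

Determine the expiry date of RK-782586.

Base term: filing date + 19 years → 31 December 2001.
Clinical Review Extension: 1528 days claimed exceeds the 1354-day cap, so +1354 days → 15 September 2005.
Prosecution Delay Deduction: −53 days → 24 July 2005.

2005-07-24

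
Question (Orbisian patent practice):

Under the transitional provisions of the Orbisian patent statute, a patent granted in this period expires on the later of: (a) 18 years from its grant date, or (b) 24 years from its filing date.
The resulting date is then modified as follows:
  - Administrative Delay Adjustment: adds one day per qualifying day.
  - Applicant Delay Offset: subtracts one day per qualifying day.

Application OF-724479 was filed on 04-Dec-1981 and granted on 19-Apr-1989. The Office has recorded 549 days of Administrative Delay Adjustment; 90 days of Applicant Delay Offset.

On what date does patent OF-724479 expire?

(a) grant + 18 years → 19 April 2007.
(b) filing + 24 years → 4 December 2005.
Later of the two: 19 April 2007.
Administrative Delay Adjustment: +549 days → 19 October 2008.
Applicant Delay Offset: −90 days → 21 July 2008.

2008-07-21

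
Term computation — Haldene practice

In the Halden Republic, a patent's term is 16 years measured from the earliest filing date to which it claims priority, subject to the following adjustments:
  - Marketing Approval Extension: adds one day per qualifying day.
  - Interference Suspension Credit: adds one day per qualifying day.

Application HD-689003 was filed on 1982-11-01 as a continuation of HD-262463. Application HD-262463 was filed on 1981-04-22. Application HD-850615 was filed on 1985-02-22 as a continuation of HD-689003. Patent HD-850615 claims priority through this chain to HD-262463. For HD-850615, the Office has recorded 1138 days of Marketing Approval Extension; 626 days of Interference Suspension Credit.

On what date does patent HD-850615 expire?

Earliest priority filing: 22 April 1981.
Base term: 22 April 1981 + 16 years → 22 April 1997.
Marketing Approval Extension: +1138 days → 3 June 2000.
Interference Suspension Credit: +626 days → 19 February 2002.

2002-02-19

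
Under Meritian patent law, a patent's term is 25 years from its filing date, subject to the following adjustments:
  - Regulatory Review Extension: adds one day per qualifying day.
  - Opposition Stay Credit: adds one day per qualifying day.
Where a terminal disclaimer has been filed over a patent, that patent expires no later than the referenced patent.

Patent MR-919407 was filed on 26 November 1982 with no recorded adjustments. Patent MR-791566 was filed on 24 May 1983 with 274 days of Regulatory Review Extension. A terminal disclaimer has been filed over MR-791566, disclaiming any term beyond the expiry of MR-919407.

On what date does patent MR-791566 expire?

Natural term of MR-791566:
  Base: filing + 25 years → 24 May 2008.
  Regulatory Review Extension: +274 days → 22 February 2009.
Expiry of referenced patent MR-919407:
  Base: filing + 25 years → 26 November 2007.
Terminal disclaimer: MR-791566 expires on the earlier of 22 February 2009 and 26 November 2007.

November 26, 2007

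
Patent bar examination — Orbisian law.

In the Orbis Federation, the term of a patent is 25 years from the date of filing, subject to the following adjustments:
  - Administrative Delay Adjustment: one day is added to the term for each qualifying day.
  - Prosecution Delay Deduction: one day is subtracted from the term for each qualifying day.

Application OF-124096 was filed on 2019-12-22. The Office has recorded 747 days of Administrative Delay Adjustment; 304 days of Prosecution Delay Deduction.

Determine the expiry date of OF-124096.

Base term: filing date + 25 years → 22 December 2044.
Administrative Delay Adjustment: +747 days → 8 January 2047.
Prosecution Delay Deduction: −304 days → 10 March 2046.

March 10, 2046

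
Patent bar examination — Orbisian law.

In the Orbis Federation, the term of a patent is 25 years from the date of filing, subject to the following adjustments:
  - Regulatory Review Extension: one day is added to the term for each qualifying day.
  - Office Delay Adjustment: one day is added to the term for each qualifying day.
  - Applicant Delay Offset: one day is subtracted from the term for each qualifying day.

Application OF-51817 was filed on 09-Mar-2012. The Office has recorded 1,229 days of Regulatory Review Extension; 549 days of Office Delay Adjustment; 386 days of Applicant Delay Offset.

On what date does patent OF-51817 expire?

Base term: filing date + 25 years → 9 March 2037.
Regulatory Review Extension: +1229 days → 20 July 2040.
Office Delay Adjustment: +549 days → 20 January 2042.
Applicant Delay Offset: −386 days → 30 December 2040.

December 30, 2040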